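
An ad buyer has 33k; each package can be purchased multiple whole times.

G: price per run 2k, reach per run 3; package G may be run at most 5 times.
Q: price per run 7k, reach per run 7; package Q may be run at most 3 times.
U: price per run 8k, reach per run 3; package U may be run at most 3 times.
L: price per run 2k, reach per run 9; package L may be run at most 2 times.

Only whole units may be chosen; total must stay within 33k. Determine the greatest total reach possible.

3×G, 3×Q, and 2×L: price 31 ≤ 33, reach 3·3 + 3·7 + 2·9 = 48.
4×G, 3×Q, and 2×L: price 33 ≤ 33, reach 4·3 + 3·7 + 2·9 = 51.
Best is 51.

51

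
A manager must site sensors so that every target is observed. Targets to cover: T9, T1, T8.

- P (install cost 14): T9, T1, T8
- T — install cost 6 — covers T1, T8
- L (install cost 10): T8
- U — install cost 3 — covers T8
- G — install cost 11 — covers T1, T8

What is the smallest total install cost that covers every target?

The greedy cost-per-new-target heuristic would pick T and P for 20, but a cheaper cover exists.
P alone covers T9, T1, T8 — every target.
Total install cost: 14.
No cover costs less than 14.

14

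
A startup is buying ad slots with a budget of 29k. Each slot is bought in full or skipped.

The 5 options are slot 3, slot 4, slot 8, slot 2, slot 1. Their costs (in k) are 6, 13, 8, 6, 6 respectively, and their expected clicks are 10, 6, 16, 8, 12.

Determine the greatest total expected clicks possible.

This is a 0-1 knapsack instance.
Take slot 3, slot 8, slot 2, and slot 1: cost 6 + 8 + 6 + 6 = 26 ≤ 29, expected clicks 10 + 16 + 8 + 12 = 46.
No other feasible combination does better.

46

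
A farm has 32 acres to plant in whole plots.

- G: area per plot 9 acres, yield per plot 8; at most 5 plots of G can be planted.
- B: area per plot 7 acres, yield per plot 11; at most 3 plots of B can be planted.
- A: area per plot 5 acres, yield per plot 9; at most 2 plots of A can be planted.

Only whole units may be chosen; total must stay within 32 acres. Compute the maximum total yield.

A has the best ratio (9/5); taking only A gives at most 2×9 = 18 (stopped by the supply cap of 2).
Mixing does better — 3×B and 2×A: area 31 ≤ 32, yield 3·11 + 2·9 = 51.

51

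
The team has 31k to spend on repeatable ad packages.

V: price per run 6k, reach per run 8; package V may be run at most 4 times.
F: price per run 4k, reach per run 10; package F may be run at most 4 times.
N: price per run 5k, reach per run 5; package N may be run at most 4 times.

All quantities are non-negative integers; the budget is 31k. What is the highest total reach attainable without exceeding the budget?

This is a bounded integer knapsack.
2×V and 4×F: price 28 ≤ 31, reach 2·8 + 4·10 = 56.
4×F and 3×N: price 31 ≤ 31, reach 4·10 + 3·5 = 55.
Best is 56.

56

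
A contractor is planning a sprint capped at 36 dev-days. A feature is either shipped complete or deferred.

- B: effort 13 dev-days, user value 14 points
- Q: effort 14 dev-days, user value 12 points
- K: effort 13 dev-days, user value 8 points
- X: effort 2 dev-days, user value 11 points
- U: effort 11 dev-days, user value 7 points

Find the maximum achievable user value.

37

This is a 0-1 knapsack instance.
Allowing fractional choices, the relaxed optimum would be about 41.5, but features are indivisible.
B + K + X: effort 13 + 13 + 2 = 28 ≤ 36, user value 14 + 8 + 11 = 33.
B + Q + X: effort 13 + 14 + 2 = 29 ≤ 36, user value 14 + 12 + 11 = 37.
B + X + U: effort 13 + 2 + 11 = 26 ≤ 36, user value 14 + 11 + 7 = 32.
Best is B, Q, and X with total user value 37.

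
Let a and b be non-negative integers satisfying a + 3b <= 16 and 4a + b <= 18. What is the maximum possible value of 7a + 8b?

53

Relaxing integrality, the LP optimum is 57.64 at (a,b) = (3.45, 4.18), which is not an integer point.
(a,b)=(3,4) is feasible, giving 53.
(a,b)=(2,4) is feasible, giving 46.
(a,b)=(3,3) is feasible, giving 45.
No feasible integer point exceeds 53.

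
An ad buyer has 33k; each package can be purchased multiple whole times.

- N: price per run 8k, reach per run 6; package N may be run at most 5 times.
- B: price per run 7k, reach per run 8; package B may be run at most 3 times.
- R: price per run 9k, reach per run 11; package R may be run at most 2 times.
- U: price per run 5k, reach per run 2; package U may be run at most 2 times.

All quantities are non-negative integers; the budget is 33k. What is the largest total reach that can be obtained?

1×N, 1×B, and 2×R: price 33 ≤ 33, reach 1·6 + 1·8 + 2·11 = 36.
2×B and 2×R: price 32 ≤ 33, reach 2·8 + 2·11 = 38.
Best is 38.

38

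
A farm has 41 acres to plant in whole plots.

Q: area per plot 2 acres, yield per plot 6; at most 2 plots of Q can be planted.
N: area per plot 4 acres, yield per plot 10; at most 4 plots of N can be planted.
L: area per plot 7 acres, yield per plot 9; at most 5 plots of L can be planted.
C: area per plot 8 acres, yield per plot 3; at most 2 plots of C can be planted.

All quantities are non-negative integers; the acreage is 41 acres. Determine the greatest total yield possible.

79

Q has the best ratio (6/2); taking only Q gives at most 2×6 = 12 (stopped by the supply cap of 2).
Mixing does better — 2×Q, 4×N, and 3×L: area 41 ≤ 41, yield 2·6 + 4·10 + 3·9 = 79.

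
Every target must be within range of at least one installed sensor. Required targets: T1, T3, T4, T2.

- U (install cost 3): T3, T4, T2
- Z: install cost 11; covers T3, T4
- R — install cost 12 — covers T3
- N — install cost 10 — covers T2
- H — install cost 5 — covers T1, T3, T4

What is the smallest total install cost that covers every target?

8

Choose U and H: together they cover T1, T3, T4, T2 — every target.
Total install cost: 3 + 5 = 8.
No cover costs less than 8.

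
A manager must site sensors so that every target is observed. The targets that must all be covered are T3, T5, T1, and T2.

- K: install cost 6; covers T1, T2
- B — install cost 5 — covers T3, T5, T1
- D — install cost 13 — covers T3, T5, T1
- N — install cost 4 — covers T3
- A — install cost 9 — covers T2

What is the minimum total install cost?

Choose K and B: together they cover T3, T5, T1, T2 — every target.
Total install cost: 6 + 5 = 11.
No cover costs less than 11.

11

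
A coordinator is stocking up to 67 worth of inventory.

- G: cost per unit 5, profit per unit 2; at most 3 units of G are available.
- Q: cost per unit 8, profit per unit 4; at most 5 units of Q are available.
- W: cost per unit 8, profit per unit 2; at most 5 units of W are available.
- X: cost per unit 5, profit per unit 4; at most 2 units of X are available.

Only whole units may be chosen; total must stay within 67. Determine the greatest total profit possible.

X has the best ratio (4/5); taking only X gives at most 2×4 = 8 (stopped by the supply cap of 2).
Mixing does better — 3×G, 5×Q, and 2×X: cost 65 ≤ 67, profit 3·2 + 5·4 + 2·4 = 34.

34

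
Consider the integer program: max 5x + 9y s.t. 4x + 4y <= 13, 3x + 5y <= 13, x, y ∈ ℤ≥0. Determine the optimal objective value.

23

(x,y)=(1,2): 4·1+4·2=12≤13, 3·1+5·2=13≤13, objective 23.
(x,y)=(2,1): 4·2+4·1=12≤13, 3·2+5·1=11≤13, objective 19.
Maximum is 23 at (x,y)=(1,2).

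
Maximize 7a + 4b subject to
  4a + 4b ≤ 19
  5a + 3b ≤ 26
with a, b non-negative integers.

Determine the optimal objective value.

28

The continuous relaxation peaks at (4.75, 0) with value 33.25; rounding to a feasible lattice point costs some objective.
(a,b)=(4,0): 4·4+4·0=16≤19, 5·4+3·0=20≤26, objective 28.
(a,b)=(3,1): 4·3+4·1=16≤19, 5·3+3·1=18≤26, objective 25.
(a,b)=(3,0): 4·3+4·0=12≤19, 5·3+3·0=15≤26, objective 21.
No feasible integer point exceeds 28.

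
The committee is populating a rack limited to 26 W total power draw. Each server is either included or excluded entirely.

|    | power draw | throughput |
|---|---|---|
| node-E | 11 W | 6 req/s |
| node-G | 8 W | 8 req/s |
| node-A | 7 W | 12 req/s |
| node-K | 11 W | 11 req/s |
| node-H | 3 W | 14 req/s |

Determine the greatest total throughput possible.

Treat it as a binary knapsack problem.
Take node-A, node-K, and node-H: power draw 7 + 11 + 3 = 21 ≤ 26, throughput 12 + 11 + 14 = 37.
No other feasible combination does better.

37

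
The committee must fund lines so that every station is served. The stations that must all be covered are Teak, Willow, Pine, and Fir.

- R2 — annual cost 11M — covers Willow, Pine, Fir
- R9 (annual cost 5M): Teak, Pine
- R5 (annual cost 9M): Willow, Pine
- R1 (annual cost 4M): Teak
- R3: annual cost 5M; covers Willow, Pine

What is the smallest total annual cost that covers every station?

This is a weighted set-cover instance.
The greedy cost-per-new-station heuristic would pick R9, R3, and R2 for 21, but a cheaper cover exists.
Choose R2 and R1: together they cover Teak, Willow, Pine, Fir — every station.
Total annual cost: 11 + 4 = 15.
No cover costs less than 15.

15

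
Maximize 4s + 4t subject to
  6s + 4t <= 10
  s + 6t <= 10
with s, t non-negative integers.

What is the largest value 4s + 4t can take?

The continuous relaxation peaks at (0.625, 1.56) with value 8.75; rounding to a feasible lattice point costs some objective.
(s,t)=(1,1): 6·1+4·1=10≤10, 1·1+6·1=7≤10, objective 8.
(s,t)=(0,1): 6·0+4·1=4≤10, 1·0+6·1=6≤10, objective 4.
(s,t)=(1,0): 6·1+4·0=6≤10, 1·1+6·0=1≤10, objective 4.
(s,t)=(0,0): 6·0+4·0=0≤10, 1·0+6·0=0≤10, objective 0.
Maximum is 8 at (s,t)=(1,1).

8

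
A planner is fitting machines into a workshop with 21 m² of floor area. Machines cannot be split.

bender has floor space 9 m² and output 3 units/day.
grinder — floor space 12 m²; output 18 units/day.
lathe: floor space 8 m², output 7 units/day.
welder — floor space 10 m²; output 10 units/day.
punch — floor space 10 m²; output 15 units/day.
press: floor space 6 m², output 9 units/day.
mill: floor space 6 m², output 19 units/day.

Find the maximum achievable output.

37

Allowing fractional choices, the relaxed optimum would be about 41.5, but machines are indivisible.
punch + mill: floor space 10 + 6 = 16 ≤ 21, output 15 + 19 = 34.
grinder + mill: floor space 12 + 6 = 18 ≤ 21, output 18 + 19 = 37.
lathe + press + mill: floor space 8 + 6 + 6 = 20 ≤ 21, output 7 + 9 + 19 = 35.
Best is grinder and mill with total output 37.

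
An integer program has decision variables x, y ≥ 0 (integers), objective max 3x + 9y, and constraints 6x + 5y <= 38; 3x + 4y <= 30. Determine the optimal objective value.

Relaxing integrality, the LP optimum is 67.50 at (x,y) = (0, 7.5), which is not an integer point.
(x,y)=(0,7): 6·0+5·7=35≤38, 3·0+4·7=28≤30, objective 63.
(x,y)=(1,6): 6·1+5·6=36≤38, 3·1+4·6=27≤30, objective 57.
The best lattice point is (0,7), giving 63.

63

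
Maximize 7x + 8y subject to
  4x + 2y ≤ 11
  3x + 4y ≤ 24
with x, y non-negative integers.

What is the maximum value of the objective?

40

Relaxing integrality, the LP optimum is 44.00 at (x,y) = (0, 5.5), which is not an integer point.
(x,y)=(0,5): 4·0+2·5=10≤11, 3·0+4·5=20≤24, objective 40.
(x,y)=(0,4): 4·0+2·4=8≤11, 3·0+4·4=16≤24, objective 32.
The best lattice point is (0,5), giving 40.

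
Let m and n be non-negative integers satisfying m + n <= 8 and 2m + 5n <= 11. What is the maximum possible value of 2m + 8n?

Relaxing integrality, the LP optimum is 17.60 at (m,n) = (0, 2.2), which is not an integer point.
(m,n)=(0,2): 1·0+1·2=2≤8, 2·0+5·2=10≤11, objective 16.
(m,n)=(1,1): 1·1+1·1=2≤8, 2·1+5·1=7≤11, objective 10.
(m,n)=(0,1): 1·0+1·1=1≤8, 2·0+5·1=5≤11, objective 8.
The best lattice point is (0,2), giving 16.

16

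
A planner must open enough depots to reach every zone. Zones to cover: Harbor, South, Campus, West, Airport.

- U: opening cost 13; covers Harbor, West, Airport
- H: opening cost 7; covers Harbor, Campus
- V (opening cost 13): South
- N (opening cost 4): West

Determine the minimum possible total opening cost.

33

Choose U, H, and V: together they cover Harbor, South, Campus, West, Airport — every zone.
Total opening cost: 13 + 7 + 13 = 33.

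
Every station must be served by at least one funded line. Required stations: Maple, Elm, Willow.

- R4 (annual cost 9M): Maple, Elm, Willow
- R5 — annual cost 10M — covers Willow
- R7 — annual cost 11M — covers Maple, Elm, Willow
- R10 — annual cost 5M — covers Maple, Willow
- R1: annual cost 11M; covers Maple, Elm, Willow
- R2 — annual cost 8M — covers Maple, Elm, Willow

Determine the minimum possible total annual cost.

This is an integer covering problem.
The greedy cost-per-new-station heuristic would pick R10 and R2 for 13, but a cheaper cover exists.
R2 alone covers Maple, Elm, Willow — every station.
Total annual cost: 8.
No cover costs less than 8.

8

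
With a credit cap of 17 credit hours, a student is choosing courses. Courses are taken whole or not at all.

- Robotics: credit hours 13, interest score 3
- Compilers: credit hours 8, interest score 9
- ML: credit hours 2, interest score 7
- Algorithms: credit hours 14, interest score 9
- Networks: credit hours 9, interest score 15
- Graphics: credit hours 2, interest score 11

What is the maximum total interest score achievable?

33

Compilers + ML + Graphics: credit hours 8 + 2 + 2 = 12 ≤ 17, interest score 9 + 7 + 11 = 27.
ML + Networks + Graphics: credit hours 2 + 9 + 2 = 13 ≤ 17, interest score 7 + 15 + 11 = 33.
Best is ML, Networks, and Graphics with total interest score 33.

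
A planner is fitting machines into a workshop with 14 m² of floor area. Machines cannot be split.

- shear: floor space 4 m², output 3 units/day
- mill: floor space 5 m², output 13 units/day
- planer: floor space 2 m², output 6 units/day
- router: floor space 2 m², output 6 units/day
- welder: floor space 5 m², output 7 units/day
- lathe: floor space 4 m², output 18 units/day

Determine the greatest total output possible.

mill + welder + lathe: floor space 5 + 5 + 4 = 14 ≤ 14, output 13 + 7 + 18 = 38.
mill + planer + router + lathe: floor space 5 + 2 + 2 + 4 = 13 ≤ 14, output 13 + 6 + 6 + 18 = 43.
Best is mill, planer, router, and lathe with total output 43.

43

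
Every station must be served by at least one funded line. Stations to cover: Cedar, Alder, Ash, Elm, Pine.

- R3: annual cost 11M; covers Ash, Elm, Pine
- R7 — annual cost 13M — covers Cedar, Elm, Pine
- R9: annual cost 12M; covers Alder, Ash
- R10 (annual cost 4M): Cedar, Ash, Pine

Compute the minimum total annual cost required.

25

Choose R7 and R9: together they cover Cedar, Alder, Ash, Elm, Pine — every station.
Total annual cost: 13 + 12 = 25.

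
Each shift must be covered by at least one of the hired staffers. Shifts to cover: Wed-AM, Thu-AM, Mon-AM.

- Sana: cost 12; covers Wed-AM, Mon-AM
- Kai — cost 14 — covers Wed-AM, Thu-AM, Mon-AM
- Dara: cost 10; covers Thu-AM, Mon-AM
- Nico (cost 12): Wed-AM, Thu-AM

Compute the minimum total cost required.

14

This is an integer covering problem.
Kai alone covers Wed-AM, Thu-AM, Mon-AM — every shift.
Total cost: 14.
No cover costs less than 14.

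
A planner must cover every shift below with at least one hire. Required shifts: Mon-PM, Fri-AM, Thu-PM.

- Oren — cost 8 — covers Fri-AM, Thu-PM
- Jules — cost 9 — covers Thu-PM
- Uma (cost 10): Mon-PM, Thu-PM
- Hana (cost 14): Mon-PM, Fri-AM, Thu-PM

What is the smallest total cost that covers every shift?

14

Hana alone covers Mon-PM, Fri-AM, Thu-PM — every shift.
Total cost: 14.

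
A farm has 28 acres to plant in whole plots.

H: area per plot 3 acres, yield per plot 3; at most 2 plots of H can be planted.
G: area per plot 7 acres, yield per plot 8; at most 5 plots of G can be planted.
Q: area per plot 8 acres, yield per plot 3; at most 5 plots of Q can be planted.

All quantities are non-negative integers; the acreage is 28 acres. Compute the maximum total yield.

32

This is a bounded integer knapsack.
2×H and 3×G: area 27 ≤ 28, yield 2·3 + 3·8 = 30.
4×G: area 28 ≤ 28, yield 4·8 = 32.
Best is 32.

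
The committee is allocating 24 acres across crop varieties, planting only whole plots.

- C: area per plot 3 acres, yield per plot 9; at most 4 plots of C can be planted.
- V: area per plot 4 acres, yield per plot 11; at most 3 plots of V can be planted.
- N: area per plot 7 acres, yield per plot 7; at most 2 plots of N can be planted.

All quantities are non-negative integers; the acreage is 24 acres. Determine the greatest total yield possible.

69

3×C and 3×V: area 21 ≤ 24, yield 3·9 + 3·11 = 60.
4×C and 3×V: area 24 ≤ 24, yield 4·9 + 3·11 = 69.
Best is 69.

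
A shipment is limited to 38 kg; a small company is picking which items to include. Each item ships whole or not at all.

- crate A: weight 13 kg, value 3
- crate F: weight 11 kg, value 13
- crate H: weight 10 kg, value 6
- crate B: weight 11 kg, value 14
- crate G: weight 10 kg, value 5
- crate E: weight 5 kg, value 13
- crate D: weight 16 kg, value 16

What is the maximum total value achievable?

Treat it as a binary knapsack problem.
crate F + crate B + crate G + crate E: weight 11 + 11 + 10 + 5 = 37 ≤ 38, value 13 + 14 + 5 + 13 = 45.
crate F + crate H + crate B + crate E: weight 11 + 10 + 11 + 5 = 37 ≤ 38, value 13 + 6 + 14 + 13 = 46.
Best is crate F, crate H, crate B, and crate E with total value 46.

46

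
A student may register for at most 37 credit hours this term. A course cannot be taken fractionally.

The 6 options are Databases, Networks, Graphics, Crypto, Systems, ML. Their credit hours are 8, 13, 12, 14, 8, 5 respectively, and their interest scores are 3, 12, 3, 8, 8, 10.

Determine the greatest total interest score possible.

This is an integer program with binary decision variables.
Allowing fractional choices, the relaxed optimum would be about 36.3, but courses are indivisible.
Networks + Systems + ML: credit hours 13 + 8 + 5 = 26 ≤ 37, interest score 12 + 8 + 10 = 30.
Databases + Networks + Systems + ML: credit hours 8 + 13 + 8 + 5 = 34 ≤ 37, interest score 3 + 12 + 8 + 10 = 33.
Networks + Crypto + ML: credit hours 13 + 14 + 5 = 32 ≤ 37, interest score 12 + 8 + 10 = 30.
Best is Databases, Networks, Systems, and ML with total interest score 33.

33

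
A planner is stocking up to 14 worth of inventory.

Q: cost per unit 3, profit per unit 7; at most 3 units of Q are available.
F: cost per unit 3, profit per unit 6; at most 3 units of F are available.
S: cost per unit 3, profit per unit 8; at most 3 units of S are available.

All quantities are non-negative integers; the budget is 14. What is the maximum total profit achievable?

31

This is a bounded integer knapsack.
S has the best ratio (8/3); taking only S gives at most 3×8 = 24 (stopped by the supply cap of 3).
Mixing does better — 1×Q and 3×S: cost 12 ≤ 14, profit 1·7 + 3·8 = 31.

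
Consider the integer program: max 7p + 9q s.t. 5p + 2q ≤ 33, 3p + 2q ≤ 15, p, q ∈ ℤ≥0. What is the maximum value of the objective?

(p,q)=(0,7): 5·0+2·7=14≤33, 3·0+2·7=14≤15, objective 63.
(p,q)=(1,6): 5·1+2·6=17≤33, 3·1+2·6=15≤15, objective 61.
(p,q)=(0,6): 5·0+2·6=12≤33, 3·0+2·6=12≤15, objective 54.
Maximum is 63 at (p,q)=(0,7).

63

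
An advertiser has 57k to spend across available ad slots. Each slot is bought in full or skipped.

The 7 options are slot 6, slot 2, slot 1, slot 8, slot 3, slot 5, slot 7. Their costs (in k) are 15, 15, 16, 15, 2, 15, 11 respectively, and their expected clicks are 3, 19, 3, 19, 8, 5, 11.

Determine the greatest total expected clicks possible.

57

This is a 0-1 knapsack instance.
Take slot 2, slot 8, slot 3, and slot 7: cost 15 + 15 + 2 + 11 = 43 ≤ 57, expected clicks 19 + 19 + 8 + 11 = 57.
No other feasible combination does better.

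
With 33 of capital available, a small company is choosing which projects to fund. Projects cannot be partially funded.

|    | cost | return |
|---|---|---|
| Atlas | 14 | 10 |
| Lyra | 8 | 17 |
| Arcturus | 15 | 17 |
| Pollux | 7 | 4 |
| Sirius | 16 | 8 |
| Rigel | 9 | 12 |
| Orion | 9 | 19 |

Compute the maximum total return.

Treat it as a binary knapsack problem.
Lyra + Pollux + Rigel + Orion: cost 8 + 7 + 9 + 9 = 33 ≤ 33, return 17 + 4 + 12 + 19 = 52.
Lyra + Arcturus + Orion: cost 8 + 15 + 9 = 32 ≤ 33, return 17 + 17 + 19 = 53.
Lyra + Rigel + Orion: cost 8 + 9 + 9 = 26 ≤ 33, return 17 + 12 + 19 = 48.
Best is Lyra, Arcturus, and Orion with total return 53.

53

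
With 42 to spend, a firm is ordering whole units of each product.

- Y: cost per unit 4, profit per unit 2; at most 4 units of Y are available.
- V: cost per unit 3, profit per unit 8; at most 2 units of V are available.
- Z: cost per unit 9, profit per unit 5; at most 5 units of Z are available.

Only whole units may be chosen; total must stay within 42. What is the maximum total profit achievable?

36

This is a bounded integer knapsack.
2×Y, 2×V, and 3×Z: cost 41 ≤ 42, profit 2·2 + 2·8 + 3·5 = 35.
2×V and 4×Z: cost 42 ≤ 42, profit 2·8 + 4·5 = 36.
Best is 36.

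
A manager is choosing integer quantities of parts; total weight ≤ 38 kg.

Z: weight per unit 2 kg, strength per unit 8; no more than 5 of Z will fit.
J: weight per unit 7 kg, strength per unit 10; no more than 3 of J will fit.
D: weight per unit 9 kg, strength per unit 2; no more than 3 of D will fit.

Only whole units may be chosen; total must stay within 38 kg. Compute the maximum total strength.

This is a bounded integer knapsack.
Z has the best ratio (8/2); taking only Z gives at most 5×8 = 40 (stopped by the supply cap of 5).
Mixing does better — 5×Z and 3×J: weight 31 ≤ 38, strength 5·8 + 3·10 = 70.

70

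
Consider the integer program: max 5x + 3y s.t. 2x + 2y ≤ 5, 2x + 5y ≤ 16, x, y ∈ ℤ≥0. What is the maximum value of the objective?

10

The continuous relaxation peaks at (2.5, 0) with value 12.50; rounding to a feasible lattice point costs some objective.
(x,y)=(2,0): 2·2+2·0=4≤5, 2·2+5·0=4≤16, objective 10.
(x,y)=(1,1): 2·1+2·1=4≤5, 2·1+5·1=7≤16, objective 8.
(x,y)=(1,0): 2·1+2·0=2≤5, 2·1+5·0=2≤16, objective 5.
No feasible integer point exceeds 10.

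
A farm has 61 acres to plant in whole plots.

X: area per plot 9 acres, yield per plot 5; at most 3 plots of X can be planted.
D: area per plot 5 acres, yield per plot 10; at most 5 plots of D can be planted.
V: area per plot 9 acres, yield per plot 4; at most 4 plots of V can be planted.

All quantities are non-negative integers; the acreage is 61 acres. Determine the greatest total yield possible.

2×X, 5×D, and 2×V: area 61 ≤ 61, yield 2·5 + 5·10 + 2·4 = 68.
3×X, 5×D, and 1×V: area 61 ≤ 61, yield 3·5 + 5·10 + 1·4 = 69.
Best is 69.

69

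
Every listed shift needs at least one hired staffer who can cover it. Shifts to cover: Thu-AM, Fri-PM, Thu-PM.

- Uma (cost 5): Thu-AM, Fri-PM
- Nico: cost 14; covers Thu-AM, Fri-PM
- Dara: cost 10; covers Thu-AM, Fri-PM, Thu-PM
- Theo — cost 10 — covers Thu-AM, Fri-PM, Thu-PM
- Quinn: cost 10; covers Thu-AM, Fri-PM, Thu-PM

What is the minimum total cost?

10

Dara alone covers Thu-AM, Fri-PM, Thu-PM — every shift.
Total cost: 10.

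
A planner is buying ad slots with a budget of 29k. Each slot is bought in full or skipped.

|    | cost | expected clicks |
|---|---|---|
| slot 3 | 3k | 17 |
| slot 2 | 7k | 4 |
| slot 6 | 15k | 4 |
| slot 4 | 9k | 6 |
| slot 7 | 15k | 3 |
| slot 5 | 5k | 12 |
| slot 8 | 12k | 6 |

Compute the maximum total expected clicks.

Treat it as a binary knapsack problem.
slot 3 + slot 2 + slot 4 + slot 5: cost 3 + 7 + 9 + 5 = 24 ≤ 29, expected clicks 17 + 4 + 6 + 12 = 39.
slot 3 + slot 4 + slot 5 + slot 8: cost 3 + 9 + 5 + 12 = 29 ≤ 29, expected clicks 17 + 6 + 12 + 6 = 41.
Best is slot 3, slot 4, slot 5, and slot 8 with total expected clicks 41.

41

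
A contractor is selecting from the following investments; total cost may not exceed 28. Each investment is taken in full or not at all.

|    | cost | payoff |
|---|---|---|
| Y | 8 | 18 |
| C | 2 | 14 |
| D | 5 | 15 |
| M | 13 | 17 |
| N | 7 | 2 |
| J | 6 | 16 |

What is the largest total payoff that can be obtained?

Y + C + D + J: cost 8 + 2 + 5 + 6 = 21 ≤ 28, payoff 18 + 14 + 15 + 16 = 63.
Y + C + D + N + J: cost 8 + 2 + 5 + 7 + 6 = 28 ≤ 28, payoff 18 + 14 + 15 + 2 + 16 = 65.
Y + C + D + M: cost 8 + 2 + 5 + 13 = 28 ≤ 28, payoff 18 + 14 + 15 + 17 = 64.
Best is Y, C, D, N, and J with total payoff 65.

65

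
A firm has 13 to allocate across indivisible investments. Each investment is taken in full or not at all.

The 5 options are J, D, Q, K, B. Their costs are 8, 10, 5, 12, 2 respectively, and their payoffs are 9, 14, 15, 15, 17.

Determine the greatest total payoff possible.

32

D + B: cost 10 + 2 = 12 ≤ 13, payoff 14 + 17 = 31.
Q + B: cost 5 + 2 = 7 ≤ 13, payoff 15 + 17 = 32.
Best is Q and B with total payoff 32.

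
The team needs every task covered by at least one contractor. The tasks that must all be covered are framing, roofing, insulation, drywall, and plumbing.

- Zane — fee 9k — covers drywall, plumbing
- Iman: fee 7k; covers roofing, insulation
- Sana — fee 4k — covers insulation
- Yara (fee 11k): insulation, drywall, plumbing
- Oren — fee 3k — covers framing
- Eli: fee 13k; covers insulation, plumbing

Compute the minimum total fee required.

19

This is an integer covering problem.
Choose Zane, Iman, and Oren: together they cover framing, roofing, insulation, drywall, plumbing — every task.
Total fee: 9 + 7 + 3 = 19.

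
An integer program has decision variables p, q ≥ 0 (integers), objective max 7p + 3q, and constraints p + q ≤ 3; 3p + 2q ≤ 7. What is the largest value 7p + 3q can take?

(p,q)=(2,0): 1·2+1·0=2≤3, 3·2+2·0=6≤7, objective 14.
(p,q)=(1,1): 1·1+1·1=2≤3, 3·1+2·1=5≤7, objective 10.
(p,q)=(1,0): 1·1+1·0=1≤3, 3·1+2·0=3≤7, objective 7.
Maximum is 14 at (p,q)=(2,0).

14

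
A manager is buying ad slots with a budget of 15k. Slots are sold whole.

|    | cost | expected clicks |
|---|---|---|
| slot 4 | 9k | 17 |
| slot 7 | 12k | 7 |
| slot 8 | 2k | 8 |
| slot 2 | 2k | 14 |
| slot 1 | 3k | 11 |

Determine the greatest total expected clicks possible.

42

Take slot 4, slot 2, and slot 1: cost 9 + 2 + 3 = 14 ≤ 15, expected clicks 17 + 14 + 11 = 42.
No other feasible combination does better.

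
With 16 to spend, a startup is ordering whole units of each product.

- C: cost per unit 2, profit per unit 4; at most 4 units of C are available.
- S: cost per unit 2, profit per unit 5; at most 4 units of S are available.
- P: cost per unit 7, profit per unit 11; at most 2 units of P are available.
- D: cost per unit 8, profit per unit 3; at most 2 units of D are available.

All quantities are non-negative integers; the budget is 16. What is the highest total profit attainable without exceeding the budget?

This is a bounded integer knapsack.
4×C and 4×S: cost 16 ≤ 16, profit 4·4 + 4·5 = 36.
3×C and 4×S: cost 14 ≤ 16, profit 3·4 + 4·5 = 32.
Best is 36.

36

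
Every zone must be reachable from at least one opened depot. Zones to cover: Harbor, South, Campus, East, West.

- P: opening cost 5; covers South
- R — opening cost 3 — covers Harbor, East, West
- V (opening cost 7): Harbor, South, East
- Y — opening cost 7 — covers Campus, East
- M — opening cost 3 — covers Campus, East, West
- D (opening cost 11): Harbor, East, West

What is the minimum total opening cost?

The greedy cost-per-new-zone heuristic would pick R, M, and P for 11, but a cheaper cover exists.
Choose V and M: together they cover Harbor, South, Campus, East, West — every zone.
Total opening cost: 7 + 3 = 10.
No cover costs less than 10.

10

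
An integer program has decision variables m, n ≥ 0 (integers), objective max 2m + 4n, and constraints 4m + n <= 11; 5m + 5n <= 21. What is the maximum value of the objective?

16

The continuous relaxation peaks at (0, 4.2) with value 16.80; rounding to a feasible lattice point costs some objective.
(m,n)=(0,4): 4·0+1·4=4≤11, 5·0+5·4=20≤21, objective 16.
(m,n)=(1,3): 4·1+1·3=7≤11, 5·1+5·3=20≤21, objective 14.
(m,n)=(0,3): 4·0+1·3=3≤11, 5·0+5·3=15≤21, objective 12.
Maximum is 16 at (m,n)=(0,4).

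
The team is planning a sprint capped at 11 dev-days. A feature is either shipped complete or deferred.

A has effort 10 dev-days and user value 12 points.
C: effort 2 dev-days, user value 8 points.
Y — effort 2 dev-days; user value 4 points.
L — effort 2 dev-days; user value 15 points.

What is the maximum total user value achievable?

27

Treat it as a binary knapsack problem.
Allowing fractional choices, the relaxed optimum would be about 33.0, but features are indivisible.
Y + L: effort 2 + 2 = 4 ≤ 11, user value 4 + 15 = 19.
C + Y + L: effort 2 + 2 + 2 = 6 ≤ 11, user value 8 + 4 + 15 = 27.
C + L: effort 2 + 2 = 4 ≤ 11, user value 8 + 15 = 23.
Best is C, Y, and L with total user value 27.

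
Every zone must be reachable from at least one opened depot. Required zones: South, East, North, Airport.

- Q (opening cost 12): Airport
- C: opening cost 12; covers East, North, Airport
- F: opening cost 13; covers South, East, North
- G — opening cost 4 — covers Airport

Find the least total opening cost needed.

17

This is a weighted set-cover instance.
The greedy cost-per-new-zone heuristic would pick C and F for 25, but a cheaper cover exists.
Choose F and G: together they cover South, East, North, Airport — every zone.
Total opening cost: 13 + 4 = 17.
No cover costs less than 17.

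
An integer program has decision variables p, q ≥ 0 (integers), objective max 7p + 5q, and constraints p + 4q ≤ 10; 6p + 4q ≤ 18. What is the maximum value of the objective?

The continuous relaxation peaks at (1.6, 2.1) with value 21.70; rounding to a feasible lattice point costs some objective.
(p,q)=(3,0): 1·3+4·0=3≤10, 6·3+4·0=18≤18, objective 21.
(p,q)=(2,1): 1·2+4·1=6≤10, 6·2+4·1=16≤18, objective 19.
(p,q)=(1,2): 1·1+4·2=9≤10, 6·1+4·2=14≤18, objective 17.
(p,q)=(2,0): 1·2+4·0=2≤10, 6·2+4·0=12≤18, objective 14.
The best lattice point is (3,0), giving 21.

21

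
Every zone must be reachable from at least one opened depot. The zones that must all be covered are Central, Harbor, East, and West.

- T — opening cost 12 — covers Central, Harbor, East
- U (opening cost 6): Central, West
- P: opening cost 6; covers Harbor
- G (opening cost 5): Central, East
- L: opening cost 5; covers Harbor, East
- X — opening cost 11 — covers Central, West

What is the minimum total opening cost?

11

This is a weighted set-cover instance.
Choose U and L: together they cover Central, Harbor, East, West — every zone.
Total opening cost: 6 + 5 = 11.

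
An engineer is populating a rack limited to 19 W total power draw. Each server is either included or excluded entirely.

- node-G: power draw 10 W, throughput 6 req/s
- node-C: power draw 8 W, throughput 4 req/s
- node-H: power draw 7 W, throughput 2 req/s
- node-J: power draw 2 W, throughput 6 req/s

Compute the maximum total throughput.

Allowing fractional choices, the relaxed optimum would be about 15.5, but servers are indivisible.
node-G + node-J: power draw 10 + 2 = 12 ≤ 19, throughput 6 + 6 = 12.
node-G + node-H + node-J: power draw 10 + 7 + 2 = 19 ≤ 19, throughput 6 + 2 + 6 = 14.
node-C + node-H + node-J: power draw 8 + 7 + 2 = 17 ≤ 19, throughput 4 + 2 + 6 = 12.
Best is node-G, node-H, and node-J with total throughput 14.

14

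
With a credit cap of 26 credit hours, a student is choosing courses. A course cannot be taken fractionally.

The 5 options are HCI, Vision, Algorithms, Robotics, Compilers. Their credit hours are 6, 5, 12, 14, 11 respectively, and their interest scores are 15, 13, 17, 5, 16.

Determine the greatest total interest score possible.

45

Take HCI, Vision, and Algorithms: credit hours 6 + 5 + 12 = 23 ≤ 26, interest score 15 + 13 + 17 = 45.
No other feasible combination does better.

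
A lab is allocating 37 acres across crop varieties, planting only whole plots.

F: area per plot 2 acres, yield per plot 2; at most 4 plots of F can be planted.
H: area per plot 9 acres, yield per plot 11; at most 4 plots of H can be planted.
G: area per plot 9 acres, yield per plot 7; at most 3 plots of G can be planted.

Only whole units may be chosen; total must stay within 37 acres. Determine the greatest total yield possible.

4×F and 3×H: area 35 ≤ 37, yield 4·2 + 3·11 = 41.
4×H: area 36 ≤ 37, yield 4·11 = 44.
Best is 44.

44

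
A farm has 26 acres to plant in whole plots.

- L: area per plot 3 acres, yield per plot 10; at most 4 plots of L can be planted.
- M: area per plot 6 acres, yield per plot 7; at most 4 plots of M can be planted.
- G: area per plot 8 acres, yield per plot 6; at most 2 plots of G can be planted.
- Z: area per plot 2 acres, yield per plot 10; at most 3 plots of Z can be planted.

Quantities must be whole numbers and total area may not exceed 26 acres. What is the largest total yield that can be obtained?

77

This is a bounded integer knapsack.
Z has the best ratio (10/2); taking only Z gives at most 3×10 = 30 (stopped by the supply cap of 3).
Mixing does better — 4×L, 1×M, and 3×Z: area 24 ≤ 26, yield 4·10 + 1·7 + 3·10 = 77.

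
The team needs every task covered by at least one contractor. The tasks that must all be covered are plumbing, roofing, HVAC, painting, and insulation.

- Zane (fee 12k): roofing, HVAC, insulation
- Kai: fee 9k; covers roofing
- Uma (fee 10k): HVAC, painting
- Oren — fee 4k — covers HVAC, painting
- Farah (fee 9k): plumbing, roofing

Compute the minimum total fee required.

Choose Zane, Oren, and Farah: together they cover plumbing, roofing, HVAC, painting, insulation — every task.
Total fee: 12 + 4 + 9 = 25.
No cover costs less than 25.

25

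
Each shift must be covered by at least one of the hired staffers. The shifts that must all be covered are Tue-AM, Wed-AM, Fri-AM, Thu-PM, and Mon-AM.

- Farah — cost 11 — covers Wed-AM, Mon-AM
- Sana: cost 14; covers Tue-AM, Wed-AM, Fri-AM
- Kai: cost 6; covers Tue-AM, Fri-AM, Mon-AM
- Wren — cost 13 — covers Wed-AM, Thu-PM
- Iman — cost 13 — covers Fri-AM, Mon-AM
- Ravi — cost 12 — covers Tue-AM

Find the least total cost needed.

Choose Kai and Wren: together they cover Tue-AM, Wed-AM, Fri-AM, Thu-PM, Mon-AM — every shift.
Total cost: 6 + 13 = 19.

19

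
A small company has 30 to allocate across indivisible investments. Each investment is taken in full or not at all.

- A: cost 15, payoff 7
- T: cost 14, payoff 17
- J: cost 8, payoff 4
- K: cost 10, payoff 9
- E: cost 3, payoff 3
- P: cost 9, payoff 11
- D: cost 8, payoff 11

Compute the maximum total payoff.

34

T + J + D: cost 14 + 8 + 8 = 30 ≤ 30, payoff 17 + 4 + 11 = 32.
K + E + P + D: cost 10 + 3 + 9 + 8 = 30 ≤ 30, payoff 9 + 3 + 11 + 11 = 34.
Best is K, E, P, and D with total payoff 34.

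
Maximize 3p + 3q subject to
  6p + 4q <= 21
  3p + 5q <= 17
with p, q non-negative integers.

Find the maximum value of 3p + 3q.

12

(p,q)=(2,2) is feasible, giving 12.
(p,q)=(1,2) is feasible, giving 9.
Maximum is 12 at (p,q)=(2,2).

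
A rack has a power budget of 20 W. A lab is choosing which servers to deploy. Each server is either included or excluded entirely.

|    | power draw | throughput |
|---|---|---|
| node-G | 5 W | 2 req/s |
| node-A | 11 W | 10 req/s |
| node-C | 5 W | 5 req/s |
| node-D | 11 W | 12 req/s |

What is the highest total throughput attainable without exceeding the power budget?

17

node-C + node-D: power draw 5 + 11 = 16 ≤ 20, throughput 5 + 12 = 17.
node-G + node-D: power draw 5 + 11 = 16 ≤ 20, throughput 2 + 12 = 14.
node-A + node-C: power draw 11 + 5 = 16 ≤ 20, throughput 10 + 5 = 15.
Best is node-C and node-D with total throughput 17.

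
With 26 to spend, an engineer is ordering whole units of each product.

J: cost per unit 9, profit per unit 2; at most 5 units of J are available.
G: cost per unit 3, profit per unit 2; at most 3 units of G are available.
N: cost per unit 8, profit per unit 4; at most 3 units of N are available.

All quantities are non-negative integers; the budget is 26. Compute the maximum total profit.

This is a bounded integer knapsack.
G has the best ratio (2/3); taking only G gives at most 3×2 = 6 (stopped by the supply cap of 3).
Mixing does better — 3×G and 2×N: cost 25 ≤ 26, profit 3·2 + 2·4 = 14.

14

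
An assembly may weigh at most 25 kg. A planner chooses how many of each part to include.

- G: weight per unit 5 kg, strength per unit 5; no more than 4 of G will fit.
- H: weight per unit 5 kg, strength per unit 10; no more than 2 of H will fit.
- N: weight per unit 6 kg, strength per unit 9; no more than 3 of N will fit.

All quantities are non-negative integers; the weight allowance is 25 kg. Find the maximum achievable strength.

38

Take 2×H and 2×N: weight 22 ≤ 25, strength 2·10 + 2·9 = 38.
H has the best ratio (10/5) and is taken to its limit of 2; remaining capacity is filled optimally with the others.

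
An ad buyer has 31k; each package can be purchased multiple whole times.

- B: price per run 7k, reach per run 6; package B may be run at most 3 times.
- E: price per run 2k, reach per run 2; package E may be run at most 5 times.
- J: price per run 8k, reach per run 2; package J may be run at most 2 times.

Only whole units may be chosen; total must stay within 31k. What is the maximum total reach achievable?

28

3×B and 5×E: price 31 ≤ 31, reach 3·6 + 5·2 = 28.
3×B and 4×E: price 29 ≤ 31, reach 3·6 + 4·2 = 26.
Best is 28.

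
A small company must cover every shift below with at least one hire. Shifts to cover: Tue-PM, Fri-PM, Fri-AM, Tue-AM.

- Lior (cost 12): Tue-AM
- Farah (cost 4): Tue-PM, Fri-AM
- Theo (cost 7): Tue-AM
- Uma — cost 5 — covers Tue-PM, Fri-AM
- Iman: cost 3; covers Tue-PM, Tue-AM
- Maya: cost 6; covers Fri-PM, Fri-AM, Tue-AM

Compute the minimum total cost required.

9

Choose Iman and Maya: together they cover Tue-PM, Fri-PM, Fri-AM, Tue-AM — every shift.
Total cost: 3 + 6 = 9.
No cover costs less than 9.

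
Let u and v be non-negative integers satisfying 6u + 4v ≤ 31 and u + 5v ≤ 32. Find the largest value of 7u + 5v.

37

(u,v)=(1,6) is feasible, giving 37.
(u,v)=(1,5) is feasible, giving 32.
(u,v)=(0,6) is feasible, giving 30.
The best lattice point is (1,6), giving 37.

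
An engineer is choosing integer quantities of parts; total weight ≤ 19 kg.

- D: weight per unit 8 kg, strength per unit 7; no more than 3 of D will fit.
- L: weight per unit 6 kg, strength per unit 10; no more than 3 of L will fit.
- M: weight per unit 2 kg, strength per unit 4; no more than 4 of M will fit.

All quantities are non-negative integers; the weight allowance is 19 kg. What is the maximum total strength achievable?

M has the best ratio (4/2); taking only M gives at most 4×4 = 16 (stopped by the supply cap of 4).
Mixing does better — 2×L and 3×M: weight 18 ≤ 19, strength 2·10 + 3·4 = 32.

32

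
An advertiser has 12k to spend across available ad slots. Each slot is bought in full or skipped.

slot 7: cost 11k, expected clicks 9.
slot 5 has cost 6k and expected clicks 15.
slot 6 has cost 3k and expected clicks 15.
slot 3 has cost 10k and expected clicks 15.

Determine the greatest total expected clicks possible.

30

Allowing fractional choices, the relaxed optimum would be about 34.5, but ad slots are indivisible.
slot 5: cost 6 ≤ 12, expected clicks 15.
slot 6: cost 3 ≤ 12, expected clicks 15.
slot 5 + slot 6: cost 6 + 3 = 9 ≤ 12, expected clicks 15 + 15 = 30.
Best is slot 5 and slot 6 with total expected clicks 30.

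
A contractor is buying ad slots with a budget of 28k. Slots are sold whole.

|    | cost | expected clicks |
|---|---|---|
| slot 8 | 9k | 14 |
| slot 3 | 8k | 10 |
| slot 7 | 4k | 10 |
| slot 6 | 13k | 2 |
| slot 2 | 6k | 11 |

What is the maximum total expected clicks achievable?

45

slot 8 + slot 3 + slot 2: cost 9 + 8 + 6 = 23 ≤ 28, expected clicks 14 + 10 + 11 = 35.
slot 8 + slot 7 + slot 2: cost 9 + 4 + 6 = 19 ≤ 28, expected clicks 14 + 10 + 11 = 35.
slot 8 + slot 3 + slot 7 + slot 2: cost 9 + 8 + 4 + 6 = 27 ≤ 28, expected clicks 14 + 10 + 10 + 11 = 45.
Best is slot 8, slot 3, slot 7, and slot 2 with total expected clicks 45.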